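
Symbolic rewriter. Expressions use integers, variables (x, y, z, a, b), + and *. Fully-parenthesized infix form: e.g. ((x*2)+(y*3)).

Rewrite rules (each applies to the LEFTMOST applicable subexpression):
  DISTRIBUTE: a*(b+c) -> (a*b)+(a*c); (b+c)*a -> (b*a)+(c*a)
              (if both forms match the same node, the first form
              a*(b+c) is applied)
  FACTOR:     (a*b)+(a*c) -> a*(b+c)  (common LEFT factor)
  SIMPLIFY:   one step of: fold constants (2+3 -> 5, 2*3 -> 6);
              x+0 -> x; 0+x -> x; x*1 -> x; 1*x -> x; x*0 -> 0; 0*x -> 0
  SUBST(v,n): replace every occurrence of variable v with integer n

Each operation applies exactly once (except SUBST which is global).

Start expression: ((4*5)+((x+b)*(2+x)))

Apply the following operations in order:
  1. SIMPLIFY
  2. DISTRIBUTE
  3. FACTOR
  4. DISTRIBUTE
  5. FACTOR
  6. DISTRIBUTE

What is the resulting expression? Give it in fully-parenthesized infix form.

Start: ((4*5)+((x+b)*(2+x)))
Apply SIMPLIFY at L (target: (4*5)): ((4*5)+((x+b)*(2+x))) -> (20+((x+b)*(2+x)))
Apply DISTRIBUTE at R (target: ((x+b)*(2+x))): (20+((x+b)*(2+x))) -> (20+(((x+b)*2)+((x+b)*x)))
Apply FACTOR at R (target: (((x+b)*2)+((x+b)*x))): (20+(((x+b)*2)+((x+b)*x))) -> (20+((x+b)*(2+x)))
Apply DISTRIBUTE at R (target: ((x+b)*(2+x))): (20+((x+b)*(2+x))) -> (20+(((x+b)*2)+((x+b)*x)))
Apply FACTOR at R (target: (((x+b)*2)+((x+b)*x))): (20+(((x+b)*2)+((x+b)*x))) -> (20+((x+b)*(2+x)))
Apply DISTRIBUTE at R (target: ((x+b)*(2+x))): (20+((x+b)*(2+x))) -> (20+(((x+b)*2)+((x+b)*x)))

Answer: (20+(((x+b)*2)+((x+b)*x)))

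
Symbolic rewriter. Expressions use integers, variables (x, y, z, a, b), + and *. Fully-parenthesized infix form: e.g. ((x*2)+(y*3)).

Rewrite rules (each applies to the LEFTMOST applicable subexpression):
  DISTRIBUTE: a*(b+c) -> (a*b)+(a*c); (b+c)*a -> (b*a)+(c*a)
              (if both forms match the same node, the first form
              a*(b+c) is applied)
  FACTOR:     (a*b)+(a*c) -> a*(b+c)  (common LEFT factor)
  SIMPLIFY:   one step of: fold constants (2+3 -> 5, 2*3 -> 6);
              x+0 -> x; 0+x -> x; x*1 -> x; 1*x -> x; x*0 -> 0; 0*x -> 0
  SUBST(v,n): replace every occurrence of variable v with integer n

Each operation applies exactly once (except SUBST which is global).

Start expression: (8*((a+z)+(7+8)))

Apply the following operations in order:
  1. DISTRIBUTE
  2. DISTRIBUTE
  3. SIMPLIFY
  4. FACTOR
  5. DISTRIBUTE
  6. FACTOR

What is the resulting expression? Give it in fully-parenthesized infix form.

Start: (8*((a+z)+(7+8)))
Apply DISTRIBUTE at root (target: (8*((a+z)+(7+8)))): (8*((a+z)+(7+8))) -> ((8*(a+z))+(8*(7+8)))
Apply DISTRIBUTE at L (target: (8*(a+z))): ((8*(a+z))+(8*(7+8))) -> (((8*a)+(8*z))+(8*(7+8)))
Apply SIMPLIFY at RR (target: (7+8)): (((8*a)+(8*z))+(8*(7+8))) -> (((8*a)+(8*z))+(8*15))
Apply FACTOR at L (target: ((8*a)+(8*z))): (((8*a)+(8*z))+(8*15)) -> ((8*(a+z))+(8*15))
Apply DISTRIBUTE at L (target: (8*(a+z))): ((8*(a+z))+(8*15)) -> (((8*a)+(8*z))+(8*15))
Apply FACTOR at L (target: ((8*a)+(8*z))): (((8*a)+(8*z))+(8*15)) -> ((8*(a+z))+(8*15))

Answer: ((8*(a+z))+(8*15))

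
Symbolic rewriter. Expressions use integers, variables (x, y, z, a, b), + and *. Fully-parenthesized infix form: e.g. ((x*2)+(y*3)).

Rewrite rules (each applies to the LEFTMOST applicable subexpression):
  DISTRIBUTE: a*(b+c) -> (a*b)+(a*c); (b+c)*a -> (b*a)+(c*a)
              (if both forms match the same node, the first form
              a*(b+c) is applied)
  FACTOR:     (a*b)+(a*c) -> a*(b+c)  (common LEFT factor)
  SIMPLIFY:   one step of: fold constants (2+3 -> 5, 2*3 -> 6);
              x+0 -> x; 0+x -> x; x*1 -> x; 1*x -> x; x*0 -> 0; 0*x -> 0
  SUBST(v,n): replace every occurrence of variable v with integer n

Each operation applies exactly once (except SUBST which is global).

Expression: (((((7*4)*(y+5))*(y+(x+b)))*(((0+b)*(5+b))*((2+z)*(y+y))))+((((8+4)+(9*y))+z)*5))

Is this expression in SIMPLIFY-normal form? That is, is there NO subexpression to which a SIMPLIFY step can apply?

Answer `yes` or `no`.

Answer: no

Derivation:
Expression: (((((7*4)*(y+5))*(y+(x+b)))*(((0+b)*(5+b))*((2+z)*(y+y))))+((((8+4)+(9*y))+z)*5))
Scanning for simplifiable subexpressions (pre-order)...
  at root: (((((7*4)*(y+5))*(y+(x+b)))*(((0+b)*(5+b))*((2+z)*(y+y))))+((((8+4)+(9*y))+z)*5)) (not simplifiable)
  at L: ((((7*4)*(y+5))*(y+(x+b)))*(((0+b)*(5+b))*((2+z)*(y+y)))) (not simplifiable)
  at LL: (((7*4)*(y+5))*(y+(x+b))) (not simplifiable)
  at LLL: ((7*4)*(y+5)) (not simplifiable)
  at LLLL: (7*4) (SIMPLIFIABLE)
  at LLLR: (y+5) (not simplifiable)
  at LLR: (y+(x+b)) (not simplifiable)
  at LLRR: (x+b) (not simplifiable)
  at LR: (((0+b)*(5+b))*((2+z)*(y+y))) (not simplifiable)
  at LRL: ((0+b)*(5+b)) (not simplifiable)
  at LRLL: (0+b) (SIMPLIFIABLE)
  at LRLR: (5+b) (not simplifiable)
  at LRR: ((2+z)*(y+y)) (not simplifiable)
  at LRRL: (2+z) (not simplifiable)
  at LRRR: (y+y) (not simplifiable)
  at R: ((((8+4)+(9*y))+z)*5) (not simplifiable)
  at RL: (((8+4)+(9*y))+z) (not simplifiable)
  at RLL: ((8+4)+(9*y)) (not simplifiable)
  at RLLL: (8+4) (SIMPLIFIABLE)
  at RLLR: (9*y) (not simplifiable)
Found simplifiable subexpr at path LLLL: (7*4)
One SIMPLIFY step would give: ((((28*(y+5))*(y+(x+b)))*(((0+b)*(5+b))*((2+z)*(y+y))))+((((8+4)+(9*y))+z)*5))
-> NOT in normal form.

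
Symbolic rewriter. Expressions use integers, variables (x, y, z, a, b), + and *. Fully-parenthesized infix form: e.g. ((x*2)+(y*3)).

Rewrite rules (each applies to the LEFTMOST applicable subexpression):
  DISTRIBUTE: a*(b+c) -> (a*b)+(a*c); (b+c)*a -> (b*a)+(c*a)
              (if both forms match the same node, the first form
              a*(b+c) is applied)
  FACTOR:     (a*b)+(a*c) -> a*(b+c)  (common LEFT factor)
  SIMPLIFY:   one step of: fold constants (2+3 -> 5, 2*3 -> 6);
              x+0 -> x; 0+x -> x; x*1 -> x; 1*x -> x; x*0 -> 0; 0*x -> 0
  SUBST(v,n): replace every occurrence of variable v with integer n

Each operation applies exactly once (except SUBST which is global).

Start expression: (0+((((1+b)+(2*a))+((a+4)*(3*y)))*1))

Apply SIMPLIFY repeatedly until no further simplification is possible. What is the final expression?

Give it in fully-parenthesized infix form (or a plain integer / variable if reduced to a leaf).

Start: (0+((((1+b)+(2*a))+((a+4)*(3*y)))*1))
Step 1: at root: (0+((((1+b)+(2*a))+((a+4)*(3*y)))*1)) -> ((((1+b)+(2*a))+((a+4)*(3*y)))*1); overall: (0+((((1+b)+(2*a))+((a+4)*(3*y)))*1)) -> ((((1+b)+(2*a))+((a+4)*(3*y)))*1)
Step 2: at root: ((((1+b)+(2*a))+((a+4)*(3*y)))*1) -> (((1+b)+(2*a))+((a+4)*(3*y))); overall: ((((1+b)+(2*a))+((a+4)*(3*y)))*1) -> (((1+b)+(2*a))+((a+4)*(3*y)))
Fixed point: (((1+b)+(2*a))+((a+4)*(3*y)))

Answer: (((1+b)+(2*a))+((a+4)*(3*y)))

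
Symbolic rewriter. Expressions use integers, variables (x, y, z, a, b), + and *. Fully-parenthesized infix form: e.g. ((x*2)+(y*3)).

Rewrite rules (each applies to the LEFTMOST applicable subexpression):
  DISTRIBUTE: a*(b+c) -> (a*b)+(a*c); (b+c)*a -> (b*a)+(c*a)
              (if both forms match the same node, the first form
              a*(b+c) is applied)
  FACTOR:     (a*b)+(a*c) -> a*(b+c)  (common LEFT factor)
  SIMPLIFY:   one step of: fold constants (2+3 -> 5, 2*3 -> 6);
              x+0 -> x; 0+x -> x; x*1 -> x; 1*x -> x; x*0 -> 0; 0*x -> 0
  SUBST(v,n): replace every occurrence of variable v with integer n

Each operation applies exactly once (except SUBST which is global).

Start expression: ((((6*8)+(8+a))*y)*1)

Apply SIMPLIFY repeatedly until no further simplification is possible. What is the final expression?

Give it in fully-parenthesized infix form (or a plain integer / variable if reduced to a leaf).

Answer: ((48+(8+a))*y)

Derivation:
Start: ((((6*8)+(8+a))*y)*1)
Step 1: at root: ((((6*8)+(8+a))*y)*1) -> (((6*8)+(8+a))*y); overall: ((((6*8)+(8+a))*y)*1) -> (((6*8)+(8+a))*y)
Step 2: at LL: (6*8) -> 48; overall: (((6*8)+(8+a))*y) -> ((48+(8+a))*y)
Fixed point: ((48+(8+a))*y)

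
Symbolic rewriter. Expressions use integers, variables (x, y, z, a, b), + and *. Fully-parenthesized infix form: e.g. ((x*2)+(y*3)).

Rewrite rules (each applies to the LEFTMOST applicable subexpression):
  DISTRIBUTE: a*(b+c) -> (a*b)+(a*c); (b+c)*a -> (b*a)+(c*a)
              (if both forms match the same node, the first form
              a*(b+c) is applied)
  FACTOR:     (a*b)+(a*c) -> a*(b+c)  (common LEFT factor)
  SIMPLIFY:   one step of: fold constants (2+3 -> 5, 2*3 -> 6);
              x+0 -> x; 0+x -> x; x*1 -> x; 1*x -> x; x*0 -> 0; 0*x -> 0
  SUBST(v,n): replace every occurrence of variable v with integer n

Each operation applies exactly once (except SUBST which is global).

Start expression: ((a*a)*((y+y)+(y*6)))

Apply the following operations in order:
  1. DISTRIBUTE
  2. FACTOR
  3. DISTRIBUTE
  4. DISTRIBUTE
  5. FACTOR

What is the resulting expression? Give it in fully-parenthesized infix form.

Start: ((a*a)*((y+y)+(y*6)))
Apply DISTRIBUTE at root (target: ((a*a)*((y+y)+(y*6)))): ((a*a)*((y+y)+(y*6))) -> (((a*a)*(y+y))+((a*a)*(y*6)))
Apply FACTOR at root (target: (((a*a)*(y+y))+((a*a)*(y*6)))): (((a*a)*(y+y))+((a*a)*(y*6))) -> ((a*a)*((y+y)+(y*6)))
Apply DISTRIBUTE at root (target: ((a*a)*((y+y)+(y*6)))): ((a*a)*((y+y)+(y*6))) -> (((a*a)*(y+y))+((a*a)*(y*6)))
Apply DISTRIBUTE at L (target: ((a*a)*(y+y))): (((a*a)*(y+y))+((a*a)*(y*6))) -> ((((a*a)*y)+((a*a)*y))+((a*a)*(y*6)))
Apply FACTOR at L (target: (((a*a)*y)+((a*a)*y))): ((((a*a)*y)+((a*a)*y))+((a*a)*(y*6))) -> (((a*a)*(y+y))+((a*a)*(y*6)))

Answer: (((a*a)*(y+y))+((a*a)*(y*6)))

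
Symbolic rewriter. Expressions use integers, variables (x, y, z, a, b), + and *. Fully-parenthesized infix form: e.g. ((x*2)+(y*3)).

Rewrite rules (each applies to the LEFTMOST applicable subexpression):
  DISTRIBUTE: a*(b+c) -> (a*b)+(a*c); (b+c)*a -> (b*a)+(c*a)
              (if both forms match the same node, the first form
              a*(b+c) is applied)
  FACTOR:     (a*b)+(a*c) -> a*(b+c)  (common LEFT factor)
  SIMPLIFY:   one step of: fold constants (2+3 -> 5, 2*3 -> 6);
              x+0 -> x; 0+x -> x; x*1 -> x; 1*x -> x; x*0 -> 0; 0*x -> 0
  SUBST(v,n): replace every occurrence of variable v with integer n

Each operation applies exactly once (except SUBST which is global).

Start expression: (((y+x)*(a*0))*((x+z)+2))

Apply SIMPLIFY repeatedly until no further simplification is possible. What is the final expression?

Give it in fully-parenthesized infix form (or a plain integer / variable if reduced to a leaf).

Start: (((y+x)*(a*0))*((x+z)+2))
Step 1: at LR: (a*0) -> 0; overall: (((y+x)*(a*0))*((x+z)+2)) -> (((y+x)*0)*((x+z)+2))
Step 2: at L: ((y+x)*0) -> 0; overall: (((y+x)*0)*((x+z)+2)) -> (0*((x+z)+2))
Step 3: at root: (0*((x+z)+2)) -> 0; overall: (0*((x+z)+2)) -> 0
Fixed point: 0

Answer: 0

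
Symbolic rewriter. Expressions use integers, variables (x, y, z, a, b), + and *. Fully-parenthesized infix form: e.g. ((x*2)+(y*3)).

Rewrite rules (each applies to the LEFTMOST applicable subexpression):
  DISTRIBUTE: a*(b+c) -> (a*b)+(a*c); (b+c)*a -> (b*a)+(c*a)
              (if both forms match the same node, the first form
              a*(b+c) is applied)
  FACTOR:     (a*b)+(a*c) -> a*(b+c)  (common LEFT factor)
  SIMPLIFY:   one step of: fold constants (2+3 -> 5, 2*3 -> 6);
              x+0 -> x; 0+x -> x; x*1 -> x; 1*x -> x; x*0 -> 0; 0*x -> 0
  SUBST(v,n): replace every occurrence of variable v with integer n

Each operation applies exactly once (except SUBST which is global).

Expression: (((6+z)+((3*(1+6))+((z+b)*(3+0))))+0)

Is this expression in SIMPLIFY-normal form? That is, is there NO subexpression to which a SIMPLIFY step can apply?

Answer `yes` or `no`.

Answer: no

Derivation:
Expression: (((6+z)+((3*(1+6))+((z+b)*(3+0))))+0)
Scanning for simplifiable subexpressions (pre-order)...
  at root: (((6+z)+((3*(1+6))+((z+b)*(3+0))))+0) (SIMPLIFIABLE)
  at L: ((6+z)+((3*(1+6))+((z+b)*(3+0)))) (not simplifiable)
  at LL: (6+z) (not simplifiable)
  at LR: ((3*(1+6))+((z+b)*(3+0))) (not simplifiable)
  at LRL: (3*(1+6)) (not simplifiable)
  at LRLR: (1+6) (SIMPLIFIABLE)
  at LRR: ((z+b)*(3+0)) (not simplifiable)
  at LRRL: (z+b) (not simplifiable)
  at LRRR: (3+0) (SIMPLIFIABLE)
Found simplifiable subexpr at path root: (((6+z)+((3*(1+6))+((z+b)*(3+0))))+0)
One SIMPLIFY step would give: ((6+z)+((3*(1+6))+((z+b)*(3+0))))
-> NOT in normal form.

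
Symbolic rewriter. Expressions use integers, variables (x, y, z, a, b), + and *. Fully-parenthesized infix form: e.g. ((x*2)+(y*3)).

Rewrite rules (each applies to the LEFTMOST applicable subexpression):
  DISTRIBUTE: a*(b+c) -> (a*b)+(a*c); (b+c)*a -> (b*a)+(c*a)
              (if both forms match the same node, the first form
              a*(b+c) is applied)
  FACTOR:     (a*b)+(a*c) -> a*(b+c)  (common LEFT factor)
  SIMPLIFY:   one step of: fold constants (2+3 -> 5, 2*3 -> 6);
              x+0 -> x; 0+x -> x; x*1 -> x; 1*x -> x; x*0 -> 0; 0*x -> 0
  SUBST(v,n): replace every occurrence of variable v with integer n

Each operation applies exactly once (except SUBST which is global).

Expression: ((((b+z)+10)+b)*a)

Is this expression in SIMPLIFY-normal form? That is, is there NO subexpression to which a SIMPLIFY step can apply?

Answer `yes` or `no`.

Expression: ((((b+z)+10)+b)*a)
Scanning for simplifiable subexpressions (pre-order)...
  at root: ((((b+z)+10)+b)*a) (not simplifiable)
  at L: (((b+z)+10)+b) (not simplifiable)
  at LL: ((b+z)+10) (not simplifiable)
  at LLL: (b+z) (not simplifiable)
Result: no simplifiable subexpression found -> normal form.

Answer: yes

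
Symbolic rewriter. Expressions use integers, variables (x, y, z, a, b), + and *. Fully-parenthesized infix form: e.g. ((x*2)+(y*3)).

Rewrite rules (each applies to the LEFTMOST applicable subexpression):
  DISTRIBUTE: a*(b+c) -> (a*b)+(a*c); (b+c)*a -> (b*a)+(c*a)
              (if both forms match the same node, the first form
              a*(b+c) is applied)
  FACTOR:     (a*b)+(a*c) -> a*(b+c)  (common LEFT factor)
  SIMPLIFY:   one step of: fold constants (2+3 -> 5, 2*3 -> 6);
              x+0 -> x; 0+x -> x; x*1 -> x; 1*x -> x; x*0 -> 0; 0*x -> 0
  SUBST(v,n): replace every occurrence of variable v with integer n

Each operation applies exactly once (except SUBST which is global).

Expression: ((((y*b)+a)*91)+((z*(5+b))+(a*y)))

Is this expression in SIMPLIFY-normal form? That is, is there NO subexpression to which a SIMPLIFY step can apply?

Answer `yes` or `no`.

Answer: yes

Derivation:
Expression: ((((y*b)+a)*91)+((z*(5+b))+(a*y)))
Scanning for simplifiable subexpressions (pre-order)...
  at root: ((((y*b)+a)*91)+((z*(5+b))+(a*y))) (not simplifiable)
  at L: (((y*b)+a)*91) (not simplifiable)
  at LL: ((y*b)+a) (not simplifiable)
  at LLL: (y*b) (not simplifiable)
  at R: ((z*(5+b))+(a*y)) (not simplifiable)
  at RL: (z*(5+b)) (not simplifiable)
  at RLR: (5+b) (not simplifiable)
  at RR: (a*y) (not simplifiable)
Result: no simplifiable subexpression found -> normal form.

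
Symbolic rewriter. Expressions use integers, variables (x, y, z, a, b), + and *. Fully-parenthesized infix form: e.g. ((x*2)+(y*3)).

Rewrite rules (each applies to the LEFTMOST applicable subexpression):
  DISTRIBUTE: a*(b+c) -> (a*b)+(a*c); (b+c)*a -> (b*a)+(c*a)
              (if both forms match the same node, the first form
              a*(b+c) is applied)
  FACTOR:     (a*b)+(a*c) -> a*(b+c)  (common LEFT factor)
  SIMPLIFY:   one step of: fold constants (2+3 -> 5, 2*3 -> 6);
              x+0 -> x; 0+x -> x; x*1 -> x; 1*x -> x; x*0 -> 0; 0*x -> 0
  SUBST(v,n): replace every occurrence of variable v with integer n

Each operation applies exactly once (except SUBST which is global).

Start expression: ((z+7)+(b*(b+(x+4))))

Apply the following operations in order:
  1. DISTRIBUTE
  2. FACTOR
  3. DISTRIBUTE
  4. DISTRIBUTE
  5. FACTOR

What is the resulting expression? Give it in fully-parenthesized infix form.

Answer: ((z+7)+((b*b)+(b*(x+4))))

Derivation:
Start: ((z+7)+(b*(b+(x+4))))
Apply DISTRIBUTE at R (target: (b*(b+(x+4)))): ((z+7)+(b*(b+(x+4)))) -> ((z+7)+((b*b)+(b*(x+4))))
Apply FACTOR at R (target: ((b*b)+(b*(x+4)))): ((z+7)+((b*b)+(b*(x+4)))) -> ((z+7)+(b*(b+(x+4))))
Apply DISTRIBUTE at R (target: (b*(b+(x+4)))): ((z+7)+(b*(b+(x+4)))) -> ((z+7)+((b*b)+(b*(x+4))))
Apply DISTRIBUTE at RR (target: (b*(x+4))): ((z+7)+((b*b)+(b*(x+4)))) -> ((z+7)+((b*b)+((b*x)+(b*4))))
Apply FACTOR at RR (target: ((b*x)+(b*4))): ((z+7)+((b*b)+((b*x)+(b*4)))) -> ((z+7)+((b*b)+(b*(x+4))))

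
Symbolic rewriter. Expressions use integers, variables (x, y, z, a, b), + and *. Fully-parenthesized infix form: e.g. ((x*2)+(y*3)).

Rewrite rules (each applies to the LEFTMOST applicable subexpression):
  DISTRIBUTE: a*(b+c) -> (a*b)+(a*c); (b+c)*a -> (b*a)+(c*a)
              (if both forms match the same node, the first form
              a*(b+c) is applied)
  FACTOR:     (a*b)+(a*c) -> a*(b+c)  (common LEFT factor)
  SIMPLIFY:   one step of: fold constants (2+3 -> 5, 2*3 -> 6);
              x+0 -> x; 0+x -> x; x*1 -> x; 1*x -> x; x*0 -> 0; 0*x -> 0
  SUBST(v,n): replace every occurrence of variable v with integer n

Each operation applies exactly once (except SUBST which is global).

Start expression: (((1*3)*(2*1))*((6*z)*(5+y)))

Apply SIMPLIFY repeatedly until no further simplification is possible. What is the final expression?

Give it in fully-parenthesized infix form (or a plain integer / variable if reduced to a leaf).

Answer: (6*((6*z)*(5+y)))

Derivation:
Start: (((1*3)*(2*1))*((6*z)*(5+y)))
Step 1: at LL: (1*3) -> 3; overall: (((1*3)*(2*1))*((6*z)*(5+y))) -> ((3*(2*1))*((6*z)*(5+y)))
Step 2: at LR: (2*1) -> 2; overall: ((3*(2*1))*((6*z)*(5+y))) -> ((3*2)*((6*z)*(5+y)))
Step 3: at L: (3*2) -> 6; overall: ((3*2)*((6*z)*(5+y))) -> (6*((6*z)*(5+y)))
Fixed point: (6*((6*z)*(5+y)))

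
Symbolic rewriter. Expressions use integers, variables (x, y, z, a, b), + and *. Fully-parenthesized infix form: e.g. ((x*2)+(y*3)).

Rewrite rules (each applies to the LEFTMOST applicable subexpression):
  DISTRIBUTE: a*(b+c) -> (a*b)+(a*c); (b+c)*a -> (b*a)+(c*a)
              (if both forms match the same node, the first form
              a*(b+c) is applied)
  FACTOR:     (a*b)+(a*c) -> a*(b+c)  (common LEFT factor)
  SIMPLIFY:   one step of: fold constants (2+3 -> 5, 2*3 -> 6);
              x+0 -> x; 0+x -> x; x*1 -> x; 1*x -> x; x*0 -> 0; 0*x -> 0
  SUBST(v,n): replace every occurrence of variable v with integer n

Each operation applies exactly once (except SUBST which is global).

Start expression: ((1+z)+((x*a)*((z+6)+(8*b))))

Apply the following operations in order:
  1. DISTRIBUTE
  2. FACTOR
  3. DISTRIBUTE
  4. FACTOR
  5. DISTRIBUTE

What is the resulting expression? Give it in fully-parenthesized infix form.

Answer: ((1+z)+(((x*a)*(z+6))+((x*a)*(8*b))))

Derivation:
Start: ((1+z)+((x*a)*((z+6)+(8*b))))
Apply DISTRIBUTE at R (target: ((x*a)*((z+6)+(8*b)))): ((1+z)+((x*a)*((z+6)+(8*b)))) -> ((1+z)+(((x*a)*(z+6))+((x*a)*(8*b))))
Apply FACTOR at R (target: (((x*a)*(z+6))+((x*a)*(8*b)))): ((1+z)+(((x*a)*(z+6))+((x*a)*(8*b)))) -> ((1+z)+((x*a)*((z+6)+(8*b))))
Apply DISTRIBUTE at R (target: ((x*a)*((z+6)+(8*b)))): ((1+z)+((x*a)*((z+6)+(8*b)))) -> ((1+z)+(((x*a)*(z+6))+((x*a)*(8*b))))
Apply FACTOR at R (target: (((x*a)*(z+6))+((x*a)*(8*b)))): ((1+z)+(((x*a)*(z+6))+((x*a)*(8*b)))) -> ((1+z)+((x*a)*((z+6)+(8*b))))
Apply DISTRIBUTE at R (target: ((x*a)*((z+6)+(8*b)))): ((1+z)+((x*a)*((z+6)+(8*b)))) -> ((1+z)+(((x*a)*(z+6))+((x*a)*(8*b))))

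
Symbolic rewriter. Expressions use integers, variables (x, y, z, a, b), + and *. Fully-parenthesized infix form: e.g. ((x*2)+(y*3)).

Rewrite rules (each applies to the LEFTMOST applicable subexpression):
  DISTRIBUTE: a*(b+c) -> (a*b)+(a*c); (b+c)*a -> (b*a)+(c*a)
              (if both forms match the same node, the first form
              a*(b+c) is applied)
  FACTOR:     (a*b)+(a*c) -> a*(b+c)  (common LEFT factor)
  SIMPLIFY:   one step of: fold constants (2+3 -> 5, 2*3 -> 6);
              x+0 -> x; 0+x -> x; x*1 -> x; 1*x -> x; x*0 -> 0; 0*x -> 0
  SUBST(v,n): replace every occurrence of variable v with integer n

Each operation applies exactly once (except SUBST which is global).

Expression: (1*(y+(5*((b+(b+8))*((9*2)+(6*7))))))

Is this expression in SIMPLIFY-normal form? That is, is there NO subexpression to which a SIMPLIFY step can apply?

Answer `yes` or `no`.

Expression: (1*(y+(5*((b+(b+8))*((9*2)+(6*7))))))
Scanning for simplifiable subexpressions (pre-order)...
  at root: (1*(y+(5*((b+(b+8))*((9*2)+(6*7)))))) (SIMPLIFIABLE)
  at R: (y+(5*((b+(b+8))*((9*2)+(6*7))))) (not simplifiable)
  at RR: (5*((b+(b+8))*((9*2)+(6*7)))) (not simplifiable)
  at RRR: ((b+(b+8))*((9*2)+(6*7))) (not simplifiable)
  at RRRL: (b+(b+8)) (not simplifiable)
  at RRRLR: (b+8) (not simplifiable)
  at RRRR: ((9*2)+(6*7)) (not simplifiable)
  at RRRRL: (9*2) (SIMPLIFIABLE)
  at RRRRR: (6*7) (SIMPLIFIABLE)
Found simplifiable subexpr at path root: (1*(y+(5*((b+(b+8))*((9*2)+(6*7))))))
One SIMPLIFY step would give: (y+(5*((b+(b+8))*((9*2)+(6*7)))))
-> NOT in normal form.

Answer: no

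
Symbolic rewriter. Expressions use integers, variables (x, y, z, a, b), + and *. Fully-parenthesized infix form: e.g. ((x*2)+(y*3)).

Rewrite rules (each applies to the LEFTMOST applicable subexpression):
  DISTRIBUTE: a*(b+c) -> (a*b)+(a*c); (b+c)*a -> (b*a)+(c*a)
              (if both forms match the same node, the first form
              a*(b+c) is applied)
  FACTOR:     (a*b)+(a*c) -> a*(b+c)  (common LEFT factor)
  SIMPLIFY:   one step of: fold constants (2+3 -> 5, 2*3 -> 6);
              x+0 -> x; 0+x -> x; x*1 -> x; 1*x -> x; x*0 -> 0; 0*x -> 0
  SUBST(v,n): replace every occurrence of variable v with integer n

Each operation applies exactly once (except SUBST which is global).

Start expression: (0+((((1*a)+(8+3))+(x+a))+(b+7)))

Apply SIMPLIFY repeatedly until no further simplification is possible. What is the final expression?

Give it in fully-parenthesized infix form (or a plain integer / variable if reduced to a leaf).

Start: (0+((((1*a)+(8+3))+(x+a))+(b+7)))
Step 1: at root: (0+((((1*a)+(8+3))+(x+a))+(b+7))) -> ((((1*a)+(8+3))+(x+a))+(b+7)); overall: (0+((((1*a)+(8+3))+(x+a))+(b+7))) -> ((((1*a)+(8+3))+(x+a))+(b+7))
Step 2: at LLL: (1*a) -> a; overall: ((((1*a)+(8+3))+(x+a))+(b+7)) -> (((a+(8+3))+(x+a))+(b+7))
Step 3: at LLR: (8+3) -> 11; overall: (((a+(8+3))+(x+a))+(b+7)) -> (((a+11)+(x+a))+(b+7))
Fixed point: (((a+11)+(x+a))+(b+7))

Answer: (((a+11)+(x+a))+(b+7))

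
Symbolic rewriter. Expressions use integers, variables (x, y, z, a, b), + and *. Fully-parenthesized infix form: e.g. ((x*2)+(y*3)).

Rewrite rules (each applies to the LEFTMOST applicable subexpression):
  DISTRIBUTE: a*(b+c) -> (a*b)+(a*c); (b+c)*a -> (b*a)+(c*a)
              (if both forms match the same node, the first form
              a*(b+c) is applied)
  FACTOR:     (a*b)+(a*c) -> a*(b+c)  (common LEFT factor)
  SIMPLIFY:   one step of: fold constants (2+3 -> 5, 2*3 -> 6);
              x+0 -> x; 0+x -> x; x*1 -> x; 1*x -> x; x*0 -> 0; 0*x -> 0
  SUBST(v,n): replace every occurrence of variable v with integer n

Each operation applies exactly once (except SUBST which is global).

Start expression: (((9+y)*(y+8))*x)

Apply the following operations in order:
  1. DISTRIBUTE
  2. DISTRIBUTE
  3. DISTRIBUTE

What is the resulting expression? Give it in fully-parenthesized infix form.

Answer: ((((9*y)+(y*y))*x)+(((9+y)*8)*x))

Derivation:
Start: (((9+y)*(y+8))*x)
Apply DISTRIBUTE at L (target: ((9+y)*(y+8))): (((9+y)*(y+8))*x) -> ((((9+y)*y)+((9+y)*8))*x)
Apply DISTRIBUTE at root (target: ((((9+y)*y)+((9+y)*8))*x)): ((((9+y)*y)+((9+y)*8))*x) -> ((((9+y)*y)*x)+(((9+y)*8)*x))
Apply DISTRIBUTE at LL (target: ((9+y)*y)): ((((9+y)*y)*x)+(((9+y)*8)*x)) -> ((((9*y)+(y*y))*x)+(((9+y)*8)*x))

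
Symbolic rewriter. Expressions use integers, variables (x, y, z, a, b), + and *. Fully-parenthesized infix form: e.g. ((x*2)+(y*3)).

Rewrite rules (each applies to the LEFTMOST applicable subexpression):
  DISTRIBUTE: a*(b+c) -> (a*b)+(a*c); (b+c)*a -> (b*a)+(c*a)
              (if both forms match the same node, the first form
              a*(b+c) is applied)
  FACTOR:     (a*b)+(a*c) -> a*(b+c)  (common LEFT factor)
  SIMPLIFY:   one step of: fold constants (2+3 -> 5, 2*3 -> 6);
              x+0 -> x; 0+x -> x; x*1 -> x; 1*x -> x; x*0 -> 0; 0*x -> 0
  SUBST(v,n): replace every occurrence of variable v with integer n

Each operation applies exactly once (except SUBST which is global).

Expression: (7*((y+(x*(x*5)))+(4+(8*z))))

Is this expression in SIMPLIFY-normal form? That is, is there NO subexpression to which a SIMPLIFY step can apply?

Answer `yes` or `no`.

Expression: (7*((y+(x*(x*5)))+(4+(8*z))))
Scanning for simplifiable subexpressions (pre-order)...
  at root: (7*((y+(x*(x*5)))+(4+(8*z)))) (not simplifiable)
  at R: ((y+(x*(x*5)))+(4+(8*z))) (not simplifiable)
  at RL: (y+(x*(x*5))) (not simplifiable)
  at RLR: (x*(x*5)) (not simplifiable)
  at RLRR: (x*5) (not simplifiable)
  at RR: (4+(8*z)) (not simplifiable)
  at RRR: (8*z) (not simplifiable)
Result: no simplifiable subexpression found -> normal form.

Answer: yes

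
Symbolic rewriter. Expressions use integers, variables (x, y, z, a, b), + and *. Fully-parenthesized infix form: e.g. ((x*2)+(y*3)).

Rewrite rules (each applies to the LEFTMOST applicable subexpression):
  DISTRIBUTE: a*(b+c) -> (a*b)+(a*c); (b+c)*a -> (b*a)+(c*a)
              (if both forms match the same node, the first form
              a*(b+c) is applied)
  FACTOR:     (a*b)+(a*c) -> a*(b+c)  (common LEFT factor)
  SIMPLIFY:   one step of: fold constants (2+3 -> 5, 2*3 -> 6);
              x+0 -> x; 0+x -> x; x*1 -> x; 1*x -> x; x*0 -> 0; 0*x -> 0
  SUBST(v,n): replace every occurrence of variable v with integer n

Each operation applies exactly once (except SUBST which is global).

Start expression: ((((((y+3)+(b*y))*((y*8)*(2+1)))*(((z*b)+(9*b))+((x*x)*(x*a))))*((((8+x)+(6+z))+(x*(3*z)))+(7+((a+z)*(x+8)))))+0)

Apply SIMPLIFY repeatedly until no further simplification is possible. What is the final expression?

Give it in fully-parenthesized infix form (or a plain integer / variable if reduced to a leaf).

Start: ((((((y+3)+(b*y))*((y*8)*(2+1)))*(((z*b)+(9*b))+((x*x)*(x*a))))*((((8+x)+(6+z))+(x*(3*z)))+(7+((a+z)*(x+8)))))+0)
Step 1: at root: ((((((y+3)+(b*y))*((y*8)*(2+1)))*(((z*b)+(9*b))+((x*x)*(x*a))))*((((8+x)+(6+z))+(x*(3*z)))+(7+((a+z)*(x+8)))))+0) -> (((((y+3)+(b*y))*((y*8)*(2+1)))*(((z*b)+(9*b))+((x*x)*(x*a))))*((((8+x)+(6+z))+(x*(3*z)))+(7+((a+z)*(x+8))))); overall: ((((((y+3)+(b*y))*((y*8)*(2+1)))*(((z*b)+(9*b))+((x*x)*(x*a))))*((((8+x)+(6+z))+(x*(3*z)))+(7+((a+z)*(x+8)))))+0) -> (((((y+3)+(b*y))*((y*8)*(2+1)))*(((z*b)+(9*b))+((x*x)*(x*a))))*((((8+x)+(6+z))+(x*(3*z)))+(7+((a+z)*(x+8)))))
Step 2: at LLRR: (2+1) -> 3; overall: (((((y+3)+(b*y))*((y*8)*(2+1)))*(((z*b)+(9*b))+((x*x)*(x*a))))*((((8+x)+(6+z))+(x*(3*z)))+(7+((a+z)*(x+8))))) -> (((((y+3)+(b*y))*((y*8)*3))*(((z*b)+(9*b))+((x*x)*(x*a))))*((((8+x)+(6+z))+(x*(3*z)))+(7+((a+z)*(x+8)))))
Fixed point: (((((y+3)+(b*y))*((y*8)*3))*(((z*b)+(9*b))+((x*x)*(x*a))))*((((8+x)+(6+z))+(x*(3*z)))+(7+((a+z)*(x+8)))))

Answer: (((((y+3)+(b*y))*((y*8)*3))*(((z*b)+(9*b))+((x*x)*(x*a))))*((((8+x)+(6+z))+(x*(3*z)))+(7+((a+z)*(x+8)))))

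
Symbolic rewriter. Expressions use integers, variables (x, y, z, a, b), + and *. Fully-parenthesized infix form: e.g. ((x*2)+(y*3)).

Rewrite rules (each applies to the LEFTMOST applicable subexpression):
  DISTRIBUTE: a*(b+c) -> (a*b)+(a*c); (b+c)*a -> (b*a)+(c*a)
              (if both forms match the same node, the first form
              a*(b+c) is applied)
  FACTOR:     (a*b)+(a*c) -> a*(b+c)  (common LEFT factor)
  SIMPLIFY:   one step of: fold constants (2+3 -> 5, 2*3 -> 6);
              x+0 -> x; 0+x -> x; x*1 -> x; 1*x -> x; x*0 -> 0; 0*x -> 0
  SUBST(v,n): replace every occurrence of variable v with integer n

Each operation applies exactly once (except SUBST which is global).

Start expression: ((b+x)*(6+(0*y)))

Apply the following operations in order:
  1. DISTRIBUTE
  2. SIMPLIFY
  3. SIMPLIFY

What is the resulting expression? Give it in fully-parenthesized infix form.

Answer: (((b+x)*6)+0)

Derivation:
Start: ((b+x)*(6+(0*y)))
Apply DISTRIBUTE at root (target: ((b+x)*(6+(0*y)))): ((b+x)*(6+(0*y))) -> (((b+x)*6)+((b+x)*(0*y)))
Apply SIMPLIFY at RR (target: (0*y)): (((b+x)*6)+((b+x)*(0*y))) -> (((b+x)*6)+((b+x)*0))
Apply SIMPLIFY at R (target: ((b+x)*0)): (((b+x)*6)+((b+x)*0)) -> (((b+x)*6)+0)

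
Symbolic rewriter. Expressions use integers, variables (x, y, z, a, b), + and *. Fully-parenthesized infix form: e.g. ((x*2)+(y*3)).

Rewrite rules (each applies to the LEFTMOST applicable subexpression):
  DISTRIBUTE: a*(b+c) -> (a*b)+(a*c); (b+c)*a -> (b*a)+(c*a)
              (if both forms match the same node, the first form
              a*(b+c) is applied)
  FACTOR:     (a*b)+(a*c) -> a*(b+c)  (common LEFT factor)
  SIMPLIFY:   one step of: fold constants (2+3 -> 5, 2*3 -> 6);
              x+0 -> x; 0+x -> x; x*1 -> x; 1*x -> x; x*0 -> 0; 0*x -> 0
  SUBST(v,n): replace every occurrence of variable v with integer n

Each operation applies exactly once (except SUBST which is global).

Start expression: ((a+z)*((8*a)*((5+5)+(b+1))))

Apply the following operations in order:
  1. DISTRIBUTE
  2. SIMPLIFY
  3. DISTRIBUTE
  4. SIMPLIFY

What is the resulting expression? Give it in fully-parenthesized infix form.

Answer: ((a*(((8*a)*10)+((8*a)*(b+1))))+(z*((8*a)*(10+(b+1)))))

Derivation:
Start: ((a+z)*((8*a)*((5+5)+(b+1))))
Apply DISTRIBUTE at root (target: ((a+z)*((8*a)*((5+5)+(b+1))))): ((a+z)*((8*a)*((5+5)+(b+1)))) -> ((a*((8*a)*((5+5)+(b+1))))+(z*((8*a)*((5+5)+(b+1)))))
Apply SIMPLIFY at LRRL (target: (5+5)): ((a*((8*a)*((5+5)+(b+1))))+(z*((8*a)*((5+5)+(b+1))))) -> ((a*((8*a)*(10+(b+1))))+(z*((8*a)*((5+5)+(b+1)))))
Apply DISTRIBUTE at LR (target: ((8*a)*(10+(b+1)))): ((a*((8*a)*(10+(b+1))))+(z*((8*a)*((5+5)+(b+1))))) -> ((a*(((8*a)*10)+((8*a)*(b+1))))+(z*((8*a)*((5+5)+(b+1)))))
Apply SIMPLIFY at RRRL (target: (5+5)): ((a*(((8*a)*10)+((8*a)*(b+1))))+(z*((8*a)*((5+5)+(b+1))))) -> ((a*(((8*a)*10)+((8*a)*(b+1))))+(z*((8*a)*(10+(b+1)))))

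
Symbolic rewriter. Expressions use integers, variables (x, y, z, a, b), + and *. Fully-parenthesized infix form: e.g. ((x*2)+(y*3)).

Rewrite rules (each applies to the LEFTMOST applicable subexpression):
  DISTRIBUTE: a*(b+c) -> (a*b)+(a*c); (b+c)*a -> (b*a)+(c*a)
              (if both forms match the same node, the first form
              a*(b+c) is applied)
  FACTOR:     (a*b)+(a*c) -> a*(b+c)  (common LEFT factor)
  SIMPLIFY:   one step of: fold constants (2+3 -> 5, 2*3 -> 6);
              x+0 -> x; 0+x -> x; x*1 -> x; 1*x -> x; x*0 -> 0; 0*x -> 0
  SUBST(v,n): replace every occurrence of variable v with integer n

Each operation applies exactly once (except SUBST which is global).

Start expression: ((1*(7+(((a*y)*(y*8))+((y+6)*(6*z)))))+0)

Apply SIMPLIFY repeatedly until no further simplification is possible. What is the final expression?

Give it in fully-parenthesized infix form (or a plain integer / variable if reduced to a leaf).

Answer: (7+(((a*y)*(y*8))+((y+6)*(6*z))))

Derivation:
Start: ((1*(7+(((a*y)*(y*8))+((y+6)*(6*z)))))+0)
Step 1: at root: ((1*(7+(((a*y)*(y*8))+((y+6)*(6*z)))))+0) -> (1*(7+(((a*y)*(y*8))+((y+6)*(6*z))))); overall: ((1*(7+(((a*y)*(y*8))+((y+6)*(6*z)))))+0) -> (1*(7+(((a*y)*(y*8))+((y+6)*(6*z)))))
Step 2: at root: (1*(7+(((a*y)*(y*8))+((y+6)*(6*z))))) -> (7+(((a*y)*(y*8))+((y+6)*(6*z)))); overall: (1*(7+(((a*y)*(y*8))+((y+6)*(6*z))))) -> (7+(((a*y)*(y*8))+((y+6)*(6*z))))
Fixed point: (7+(((a*y)*(y*8))+((y+6)*(6*z))))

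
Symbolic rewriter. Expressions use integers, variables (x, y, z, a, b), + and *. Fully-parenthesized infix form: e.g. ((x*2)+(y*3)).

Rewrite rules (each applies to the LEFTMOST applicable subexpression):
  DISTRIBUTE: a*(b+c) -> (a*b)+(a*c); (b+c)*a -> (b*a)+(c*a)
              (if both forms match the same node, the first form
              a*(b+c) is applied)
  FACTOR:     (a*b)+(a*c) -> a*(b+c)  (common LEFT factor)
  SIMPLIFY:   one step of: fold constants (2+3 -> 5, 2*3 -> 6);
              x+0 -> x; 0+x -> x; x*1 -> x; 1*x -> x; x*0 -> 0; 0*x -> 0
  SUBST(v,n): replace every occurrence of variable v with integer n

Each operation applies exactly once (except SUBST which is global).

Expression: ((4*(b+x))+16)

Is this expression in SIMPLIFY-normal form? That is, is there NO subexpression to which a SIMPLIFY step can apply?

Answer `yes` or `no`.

Answer: yes

Derivation:
Expression: ((4*(b+x))+16)
Scanning for simplifiable subexpressions (pre-order)...
  at root: ((4*(b+x))+16) (not simplifiable)
  at L: (4*(b+x)) (not simplifiable)
  at LR: (b+x) (not simplifiable)
Result: no simplifiable subexpression found -> normal form.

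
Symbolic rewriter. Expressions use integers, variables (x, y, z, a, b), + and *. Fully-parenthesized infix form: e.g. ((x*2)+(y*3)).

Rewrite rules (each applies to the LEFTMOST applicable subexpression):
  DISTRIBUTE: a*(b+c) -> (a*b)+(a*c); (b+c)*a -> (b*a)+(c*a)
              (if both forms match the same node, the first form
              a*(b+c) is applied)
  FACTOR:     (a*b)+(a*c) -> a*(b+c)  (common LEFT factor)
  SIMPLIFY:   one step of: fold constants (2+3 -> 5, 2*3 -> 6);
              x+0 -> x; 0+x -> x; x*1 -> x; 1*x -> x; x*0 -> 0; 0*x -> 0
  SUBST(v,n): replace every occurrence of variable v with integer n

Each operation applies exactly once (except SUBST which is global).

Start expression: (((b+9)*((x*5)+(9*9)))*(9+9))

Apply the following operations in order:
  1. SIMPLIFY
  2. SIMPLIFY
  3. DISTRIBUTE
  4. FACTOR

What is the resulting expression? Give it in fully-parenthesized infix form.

Answer: (((b+9)*((x*5)+81))*18)

Derivation:
Start: (((b+9)*((x*5)+(9*9)))*(9+9))
Apply SIMPLIFY at LRR (target: (9*9)): (((b+9)*((x*5)+(9*9)))*(9+9)) -> (((b+9)*((x*5)+81))*(9+9))
Apply SIMPLIFY at R (target: (9+9)): (((b+9)*((x*5)+81))*(9+9)) -> (((b+9)*((x*5)+81))*18)
Apply DISTRIBUTE at L (target: ((b+9)*((x*5)+81))): (((b+9)*((x*5)+81))*18) -> ((((b+9)*(x*5))+((b+9)*81))*18)
Apply FACTOR at L (target: (((b+9)*(x*5))+((b+9)*81))): ((((b+9)*(x*5))+((b+9)*81))*18) -> (((b+9)*((x*5)+81))*18)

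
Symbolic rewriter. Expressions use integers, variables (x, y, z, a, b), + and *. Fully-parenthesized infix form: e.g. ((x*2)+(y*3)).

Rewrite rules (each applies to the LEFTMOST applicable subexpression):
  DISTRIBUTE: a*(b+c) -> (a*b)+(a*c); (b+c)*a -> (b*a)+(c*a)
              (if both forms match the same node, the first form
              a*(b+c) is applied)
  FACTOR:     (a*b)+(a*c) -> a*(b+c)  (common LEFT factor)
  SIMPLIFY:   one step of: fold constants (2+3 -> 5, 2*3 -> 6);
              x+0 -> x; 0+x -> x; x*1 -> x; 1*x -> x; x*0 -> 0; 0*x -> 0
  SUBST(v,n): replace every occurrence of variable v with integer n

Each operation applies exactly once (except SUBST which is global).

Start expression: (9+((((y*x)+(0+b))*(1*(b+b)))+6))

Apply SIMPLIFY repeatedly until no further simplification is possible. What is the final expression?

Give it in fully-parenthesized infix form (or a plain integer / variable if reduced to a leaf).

Answer: (9+((((y*x)+b)*(b+b))+6))

Derivation:
Start: (9+((((y*x)+(0+b))*(1*(b+b)))+6))
Step 1: at RLLR: (0+b) -> b; overall: (9+((((y*x)+(0+b))*(1*(b+b)))+6)) -> (9+((((y*x)+b)*(1*(b+b)))+6))
Step 2: at RLR: (1*(b+b)) -> (b+b); overall: (9+((((y*x)+b)*(1*(b+b)))+6)) -> (9+((((y*x)+b)*(b+b))+6))
Fixed point: (9+((((y*x)+b)*(b+b))+6))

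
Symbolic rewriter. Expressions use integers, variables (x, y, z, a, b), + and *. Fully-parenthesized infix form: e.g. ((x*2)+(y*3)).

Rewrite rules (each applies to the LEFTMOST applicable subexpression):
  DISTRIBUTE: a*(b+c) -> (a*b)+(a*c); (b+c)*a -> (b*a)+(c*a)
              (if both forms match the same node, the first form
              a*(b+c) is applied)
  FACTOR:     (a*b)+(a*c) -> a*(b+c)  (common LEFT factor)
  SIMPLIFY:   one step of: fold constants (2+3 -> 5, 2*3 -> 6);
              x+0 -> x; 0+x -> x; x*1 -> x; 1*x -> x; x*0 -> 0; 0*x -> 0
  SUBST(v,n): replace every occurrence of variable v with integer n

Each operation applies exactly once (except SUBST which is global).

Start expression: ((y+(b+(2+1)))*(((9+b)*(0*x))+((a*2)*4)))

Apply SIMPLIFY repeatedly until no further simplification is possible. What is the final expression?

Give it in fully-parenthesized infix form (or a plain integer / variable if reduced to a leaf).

Answer: ((y+(b+3))*((a*2)*4))

Derivation:
Start: ((y+(b+(2+1)))*(((9+b)*(0*x))+((a*2)*4)))
Step 1: at LRR: (2+1) -> 3; overall: ((y+(b+(2+1)))*(((9+b)*(0*x))+((a*2)*4))) -> ((y+(b+3))*(((9+b)*(0*x))+((a*2)*4)))
Step 2: at RLR: (0*x) -> 0; overall: ((y+(b+3))*(((9+b)*(0*x))+((a*2)*4))) -> ((y+(b+3))*(((9+b)*0)+((a*2)*4)))
Step 3: at RL: ((9+b)*0) -> 0; overall: ((y+(b+3))*(((9+b)*0)+((a*2)*4))) -> ((y+(b+3))*(0+((a*2)*4)))
Step 4: at R: (0+((a*2)*4)) -> ((a*2)*4); overall: ((y+(b+3))*(0+((a*2)*4))) -> ((y+(b+3))*((a*2)*4))
Fixed point: ((y+(b+3))*((a*2)*4))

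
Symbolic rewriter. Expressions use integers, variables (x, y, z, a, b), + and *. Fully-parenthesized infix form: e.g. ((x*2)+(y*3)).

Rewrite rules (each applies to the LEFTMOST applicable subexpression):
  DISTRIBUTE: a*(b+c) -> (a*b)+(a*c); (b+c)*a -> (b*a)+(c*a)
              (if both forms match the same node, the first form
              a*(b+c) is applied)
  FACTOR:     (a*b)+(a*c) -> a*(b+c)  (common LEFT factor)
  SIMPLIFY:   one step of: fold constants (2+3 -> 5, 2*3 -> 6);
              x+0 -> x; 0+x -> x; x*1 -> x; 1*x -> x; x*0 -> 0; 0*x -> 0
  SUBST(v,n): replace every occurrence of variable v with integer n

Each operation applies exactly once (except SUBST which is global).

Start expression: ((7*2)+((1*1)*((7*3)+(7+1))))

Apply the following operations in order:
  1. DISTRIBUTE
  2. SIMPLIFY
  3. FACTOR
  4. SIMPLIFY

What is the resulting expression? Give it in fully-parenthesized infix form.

Answer: (14+(1*((7*3)+(7+1))))

Derivation:
Start: ((7*2)+((1*1)*((7*3)+(7+1))))
Apply DISTRIBUTE at R (target: ((1*1)*((7*3)+(7+1)))): ((7*2)+((1*1)*((7*3)+(7+1)))) -> ((7*2)+(((1*1)*(7*3))+((1*1)*(7+1))))
Apply SIMPLIFY at L (target: (7*2)): ((7*2)+(((1*1)*(7*3))+((1*1)*(7+1)))) -> (14+(((1*1)*(7*3))+((1*1)*(7+1))))
Apply FACTOR at R (target: (((1*1)*(7*3))+((1*1)*(7+1)))): (14+(((1*1)*(7*3))+((1*1)*(7+1)))) -> (14+((1*1)*((7*3)+(7+1))))
Apply SIMPLIFY at RL (target: (1*1)): (14+((1*1)*((7*3)+(7+1)))) -> (14+(1*((7*3)+(7+1))))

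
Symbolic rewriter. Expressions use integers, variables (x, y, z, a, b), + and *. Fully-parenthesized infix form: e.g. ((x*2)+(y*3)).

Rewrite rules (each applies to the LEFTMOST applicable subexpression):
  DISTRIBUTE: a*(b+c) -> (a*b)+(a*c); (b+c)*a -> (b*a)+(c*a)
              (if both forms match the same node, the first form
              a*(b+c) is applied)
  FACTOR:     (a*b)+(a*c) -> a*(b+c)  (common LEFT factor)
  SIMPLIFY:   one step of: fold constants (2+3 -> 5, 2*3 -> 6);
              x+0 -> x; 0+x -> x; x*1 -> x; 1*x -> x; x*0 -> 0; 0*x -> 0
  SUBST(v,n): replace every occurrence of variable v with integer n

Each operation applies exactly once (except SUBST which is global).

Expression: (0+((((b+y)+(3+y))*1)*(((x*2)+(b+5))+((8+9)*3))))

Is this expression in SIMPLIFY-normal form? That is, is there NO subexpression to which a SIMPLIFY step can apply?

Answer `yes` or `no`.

Expression: (0+((((b+y)+(3+y))*1)*(((x*2)+(b+5))+((8+9)*3))))
Scanning for simplifiable subexpressions (pre-order)...
  at root: (0+((((b+y)+(3+y))*1)*(((x*2)+(b+5))+((8+9)*3)))) (SIMPLIFIABLE)
  at R: ((((b+y)+(3+y))*1)*(((x*2)+(b+5))+((8+9)*3))) (not simplifiable)
  at RL: (((b+y)+(3+y))*1) (SIMPLIFIABLE)
  at RLL: ((b+y)+(3+y)) (not simplifiable)
  at RLLL: (b+y) (not simplifiable)
  at RLLR: (3+y) (not simplifiable)
  at RR: (((x*2)+(b+5))+((8+9)*3)) (not simplifiable)
  at RRL: ((x*2)+(b+5)) (not simplifiable)
  at RRLL: (x*2) (not simplifiable)
  at RRLR: (b+5) (not simplifiable)
  at RRR: ((8+9)*3) (not simplifiable)
  at RRRL: (8+9) (SIMPLIFIABLE)
Found simplifiable subexpr at path root: (0+((((b+y)+(3+y))*1)*(((x*2)+(b+5))+((8+9)*3))))
One SIMPLIFY step would give: ((((b+y)+(3+y))*1)*(((x*2)+(b+5))+((8+9)*3)))
-> NOT in normal form.

Answer: no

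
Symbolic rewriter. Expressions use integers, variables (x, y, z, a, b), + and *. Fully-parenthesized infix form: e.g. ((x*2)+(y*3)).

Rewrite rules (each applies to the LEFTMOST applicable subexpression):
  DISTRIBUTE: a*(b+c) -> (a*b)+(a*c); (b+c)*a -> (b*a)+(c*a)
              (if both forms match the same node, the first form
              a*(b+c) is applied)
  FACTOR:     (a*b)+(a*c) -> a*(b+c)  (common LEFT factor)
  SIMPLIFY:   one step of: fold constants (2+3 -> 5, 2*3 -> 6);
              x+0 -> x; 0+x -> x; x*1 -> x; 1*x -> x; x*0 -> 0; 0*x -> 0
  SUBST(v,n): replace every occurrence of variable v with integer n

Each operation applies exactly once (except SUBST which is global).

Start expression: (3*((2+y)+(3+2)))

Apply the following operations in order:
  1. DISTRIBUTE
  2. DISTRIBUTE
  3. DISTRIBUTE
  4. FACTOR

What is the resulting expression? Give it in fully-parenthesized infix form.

Start: (3*((2+y)+(3+2)))
Apply DISTRIBUTE at root (target: (3*((2+y)+(3+2)))): (3*((2+y)+(3+2))) -> ((3*(2+y))+(3*(3+2)))
Apply DISTRIBUTE at L (target: (3*(2+y))): ((3*(2+y))+(3*(3+2))) -> (((3*2)+(3*y))+(3*(3+2)))
Apply DISTRIBUTE at R (target: (3*(3+2))): (((3*2)+(3*y))+(3*(3+2))) -> (((3*2)+(3*y))+((3*3)+(3*2)))
Apply FACTOR at L (target: ((3*2)+(3*y))): (((3*2)+(3*y))+((3*3)+(3*2))) -> ((3*(2+y))+((3*3)+(3*2)))

Answer: ((3*(2+y))+((3*3)+(3*2)))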